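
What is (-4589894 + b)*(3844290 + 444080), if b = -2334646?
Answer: -29694989599800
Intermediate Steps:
(-4589894 + b)*(3844290 + 444080) = (-4589894 - 2334646)*(3844290 + 444080) = -6924540*4288370 = -29694989599800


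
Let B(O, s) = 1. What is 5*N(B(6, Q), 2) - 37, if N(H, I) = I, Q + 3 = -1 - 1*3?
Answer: -27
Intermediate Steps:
Q = -7 (Q = -3 + (-1 - 1*3) = -3 + (-1 - 3) = -3 - 4 = -7)
5*N(B(6, Q), 2) - 37 = 5*2 - 37 = 10 - 37 = -27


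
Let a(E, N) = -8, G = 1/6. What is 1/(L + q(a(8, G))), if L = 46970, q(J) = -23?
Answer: 1/46947 ≈ 2.1301e-5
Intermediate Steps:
G = ⅙ ≈ 0.16667
1/(L + q(a(8, G))) = 1/(46970 - 23) = 1/46947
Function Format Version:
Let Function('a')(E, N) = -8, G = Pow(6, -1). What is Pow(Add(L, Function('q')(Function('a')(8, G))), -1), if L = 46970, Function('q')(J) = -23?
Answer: Rational(1, 46947) ≈ 2.1301e-5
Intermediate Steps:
G = Rational(1, 6) ≈ 0.16667
Pow(Add(L, Function('q')(Function('a')(8, G))), -1) = Pow(Add(46970, -23), -1) = Pow(46947, -1) = Rational(1, 46947)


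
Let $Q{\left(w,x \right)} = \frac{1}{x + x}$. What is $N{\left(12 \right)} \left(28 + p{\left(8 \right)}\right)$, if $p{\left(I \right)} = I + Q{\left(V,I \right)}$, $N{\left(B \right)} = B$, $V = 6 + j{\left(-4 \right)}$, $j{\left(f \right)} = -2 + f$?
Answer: $\frac{1731}{4} \approx 432.75$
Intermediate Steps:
$V = 0$ ($V = 6 - 6 = 0$)
$Q{\left(w,x \right)} = \frac{1}{2 x}$
$p{\left(I \right)} = I + \frac{1}{2 I}$
$N{\left(12 \right)} \left(28 + p{\left(8 \right)}\right) = 12 \left(28 + \left(8 + \frac{1}{2 \cdot 8}\right)\right) = 12 \left(28 + \left(8 + \frac{1}{2} \cdot \frac{1}{8}\right)\right) = 12 \left(28 + \left(8 + \frac{1}{16}\right)\right) = 12 \left(28 + \frac{129}{16}\right) = 12 \cdot \frac{577}{16} = \frac{1731}{4}$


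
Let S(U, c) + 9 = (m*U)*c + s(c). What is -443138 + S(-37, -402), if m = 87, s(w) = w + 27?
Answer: 850516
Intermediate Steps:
s(w) = 27 + w
S(U, c) = 18 + c + 87*U*c (S(U, c) = -9 + ((87*U)*c + (27 + c)) = -9 + (87*U*c + (27 + c)) = -9 + (27 + c + 87*U*c) = 18 + c + 87*U*c)
-443138 + S(-37, -402) = -443138 + (18 - 402 + 87*(-37)*(-402)) = -443138 + (18 - 402 + 1294038) = -443138 + 1293654 = 850516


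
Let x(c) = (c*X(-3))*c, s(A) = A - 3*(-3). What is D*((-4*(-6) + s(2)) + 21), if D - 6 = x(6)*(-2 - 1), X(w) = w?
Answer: 18480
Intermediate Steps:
s(A) = 9 + A (s(A) = A + 9 = 9 + A)
x(c) = -3*c² (x(c) = (c*(-3))*c = (-3*c)*c = -3*c²)
D = 330 (D = 6 + (-3*6²)*(-2 - 1) = 6 - 3*36*(-3) = 6 - 108*(-3) = 6 + 324 = 330)
D*((-4*(-6) + s(2)) + 21) = 330*((-4*(-6) + (9 + 2)) + 21) = 330*((24 + 11) + 21) = 330*(35 + 21) = 330*56 = 18480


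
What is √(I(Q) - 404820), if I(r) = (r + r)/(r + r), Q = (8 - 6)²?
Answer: I*√404819 ≈ 636.25*I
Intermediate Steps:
Q = 4 (Q = 2² = 4)
I(r) = 1 (I(r) = (2*r)/((2*r)) = (2*r)*(1/(2*r)) = 1)
√(I(Q) - 404820) = √(1 - 404820) = √(-404819) = I*√404819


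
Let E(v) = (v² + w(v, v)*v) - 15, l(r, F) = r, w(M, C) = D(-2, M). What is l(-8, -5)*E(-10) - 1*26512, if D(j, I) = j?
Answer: -27352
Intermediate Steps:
w(M, C) = -2
E(v) = -15 + v² - 2*v (E(v) = (v² - 2*v) - 15 = -15 + v² - 2*v)
l(-8, -5)*E(-10) - 1*26512 = -8*(-15 + (-10)² - 2*(-10)) - 1*26512 = -8*(-15 + 100 + 20) - 26512 = -8*105 - 26512 = -840 - 26512 = -27352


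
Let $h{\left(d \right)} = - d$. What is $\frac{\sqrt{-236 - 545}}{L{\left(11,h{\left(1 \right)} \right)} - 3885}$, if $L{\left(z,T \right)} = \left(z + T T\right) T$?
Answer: $- \frac{i \sqrt{781}}{3897} \approx - 0.0071713 i$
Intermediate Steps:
$L{\left(z,T \right)} = T \left(z + T^{2}\right)$ ($L{\left(z,T \right)} = \left(z + T^{2}\right) T = T \left(z + T^{2}\right)$)
$\frac{\sqrt{-236 - 545}}{L{\left(11,h{\left(1 \right)} \right)} - 3885} = \frac{\sqrt{-236 - 545}}{\left(-1\right) 1 \left(11 + \left(\left(-1\right) 1\right)^{2}\right) - 3885} = \frac{\sqrt{-781}}{- (11 + \left(-1\right)^{2}) - 3885} = \frac{i \sqrt{781}}{- (11 + 1) - 3885} = \frac{i \sqrt{781}}{\left(-1\right) 12 - 3885} = \frac{i \sqrt{781}}{-12 - 3885} = \frac{i \sqrt{781}}{-3897} = i \sqrt{781} \left(- \frac{1}{3897}\right) = - \frac{i \sqrt{781}}{3897}$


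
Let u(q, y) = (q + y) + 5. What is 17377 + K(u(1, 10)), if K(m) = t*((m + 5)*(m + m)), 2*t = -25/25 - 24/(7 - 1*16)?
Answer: 17937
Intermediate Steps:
t = ⅚ (t = (-25/25 - 24/(7 - 1*16))/2 = (-25*1/25 - 24/(7 - 16))/2 = (-1 - 24/(-9))/2 = (-1 - 24*(-⅑))/2 = (-1 + 8/3)/2 = (½)*(5/3) = ⅚ ≈ 0.83333)
u(q, y) = 5 + q + y
K(m) = 5*m*(5 + m)/3 (K(m) = 5*((m + 5)*(m + m))/6 = 5*((5 + m)*(2*m))/6 = 5*(2*m*(5 + m))/6 = 5*m*(5 + m)/3)
17377 + K(u(1, 10)) = 17377 + 5*(5 + 1 + 10)*(5 + (5 + 1 + 10))/3 = 17377 + (5/3)*16*(5 + 16) = 17377 + (5/3)*16*21 = 17377 + 560 = 17937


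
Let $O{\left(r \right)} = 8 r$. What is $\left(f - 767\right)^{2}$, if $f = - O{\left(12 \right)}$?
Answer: $744769$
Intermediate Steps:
$f = -96$ ($f = - 8 \cdot 12 = \left(-1\right) 96 = -96$)
$\left(f - 767\right)^{2} = \left(-96 - 767\right)^{2} = \left(-863\right)^{2} = 744769$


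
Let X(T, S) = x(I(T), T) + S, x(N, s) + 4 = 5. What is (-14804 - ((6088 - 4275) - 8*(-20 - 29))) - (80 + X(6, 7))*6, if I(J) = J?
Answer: -17537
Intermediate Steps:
x(N, s) = 1 (x(N, s) = -4 + 5 = 1)
X(T, S) = 1 + S
(-14804 - ((6088 - 4275) - 8*(-20 - 29))) - (80 + X(6, 7))*6 = (-14804 - ((6088 - 4275) - 8*(-20 - 29))) - (80 + (1 + 7))*6 = (-14804 - (1813 - 8*(-49))) - (80 + 8)*6 = (-14804 - (1813 + 392)) - 88*6 = (-14804 - 1*2205) - 1*528 = (-14804 - 2205) - 528 = -17009 - 528 = -17537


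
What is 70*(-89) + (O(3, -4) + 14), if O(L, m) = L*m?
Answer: -6228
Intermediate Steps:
70*(-89) + (O(3, -4) + 14) = 70*(-89) + (3*(-4) + 14) = -6230 + (-12 + 14) = -6230 + 2 = -6228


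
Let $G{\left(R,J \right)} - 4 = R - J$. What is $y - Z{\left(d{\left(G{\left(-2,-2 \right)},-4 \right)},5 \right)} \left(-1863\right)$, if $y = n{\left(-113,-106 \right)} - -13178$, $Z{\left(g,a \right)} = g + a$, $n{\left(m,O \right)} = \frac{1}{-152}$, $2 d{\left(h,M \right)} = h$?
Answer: $\frac{3985287}{152} \approx 26219.0$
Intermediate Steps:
$G{\left(R,J \right)} = 4 + R - J$ ($G{\left(R,J \right)} = 4 - \left(J - R\right) = 4 + R - J$)
$d{\left(h,M \right)} = \frac{h}{2}$
$n{\left(m,O \right)} = - \frac{1}{152}$
$Z{\left(g,a \right)} = a + g$
$y = \frac{2003055}{152}$ ($y = - \frac{1}{152} - -13178 = - \frac{1}{152} + 13178 = \frac{2003055}{152} \approx 13178.0$)
$y - Z{\left(d{\left(G{\left(-2,-2 \right)},-4 \right)},5 \right)} \left(-1863\right) = \frac{2003055}{152} - \left(5 + \frac{4 - 2 - -2}{2}\right) \left(-1863\right) = \frac{2003055}{152} - \left(5 + \frac{4 - 2 + 2}{2}\right) \left(-1863\right) = \frac{2003055}{152} - \left(5 + \frac{1}{2} \cdot 4\right) \left(-1863\right) = \frac{2003055}{152} - \left(5 + 2\right) \left(-1863\right) = \frac{2003055}{152} - 7 \left(-1863\right) = \frac{2003055}{152} - -13041 = \frac{2003055}{152} + 13041 = \frac{3985287}{152}$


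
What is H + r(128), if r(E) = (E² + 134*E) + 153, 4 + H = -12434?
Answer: 21251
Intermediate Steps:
H = -12438 (H = -4 - 12434 = -12438)
r(E) = 153 + E² + 134*E
H + r(128) = -12438 + (153 + 128² + 134*128) = -12438 + (153 + 16384 + 17152) = -12438 + 33689 = 21251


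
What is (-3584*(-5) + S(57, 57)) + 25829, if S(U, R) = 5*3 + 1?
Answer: 43765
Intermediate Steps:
S(U, R) = 16 (S(U, R) = 15 + 1 = 16)
(-3584*(-5) + S(57, 57)) + 25829 = (-3584*(-5) + 16) + 25829 = (17920 + 16) + 25829 = 17936 + 25829 = 43765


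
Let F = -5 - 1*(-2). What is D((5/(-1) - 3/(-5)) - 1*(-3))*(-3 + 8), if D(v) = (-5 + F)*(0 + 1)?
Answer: -40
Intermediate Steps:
F = -3 (F = -5 + 2 = -3)
D(v) = -8 (D(v) = (-5 - 3)*(0 + 1) = -8*1 = -8)
D((5/(-1) - 3/(-5)) - 1*(-3))*(-3 + 8) = -8*(-3 + 8) = -8*5 = -40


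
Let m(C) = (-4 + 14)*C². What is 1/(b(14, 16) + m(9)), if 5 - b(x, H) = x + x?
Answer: 1/787 ≈ 0.0012706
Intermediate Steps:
m(C) = 10*C²
b(x, H) = 5 - 2*x (b(x, H) = 5 - (x + x) = 5 - 2*x)
1/(b(14, 16) + m(9)) = 1/((5 - 2*14) + 10*9²) = 1/((5 - 28) + 10*81) = 1/(-23 + 810) = 1/787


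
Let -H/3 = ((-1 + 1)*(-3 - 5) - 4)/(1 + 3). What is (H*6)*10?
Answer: 180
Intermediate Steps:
H = 3 (H = -3*((-1 + 1)*(-3 - 5) - 4)/(1 + 3) = -3*(0*(-8) - 4)/4 = -3*(0 - 4)/4 = -(-12)/4 = -3*(-1) = 3)
(H*6)*10 = (3*6)*10 = 18*10 = 180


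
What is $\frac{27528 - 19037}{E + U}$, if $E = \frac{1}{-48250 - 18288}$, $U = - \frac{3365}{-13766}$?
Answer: $\frac{1944358564757}{55971651} \approx 34738.0$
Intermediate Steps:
$U = \frac{3365}{13766}$ ($U = \left(-3365\right) \left(- \frac{1}{13766}\right) = \frac{3365}{13766} \approx 0.24444$)
$E = - \frac{1}{66538}$ ($E = \frac{1}{-66538} = - \frac{1}{66538} \approx -1.5029 \cdot 10^{-5}$)
$\frac{27528 - 19037}{E + U} = \frac{27528 - 19037}{- \frac{1}{66538} + \frac{3365}{13766}} = \frac{8491}{\frac{55971651}{228990527}} = 8491 \cdot \frac{228990527}{55971651} = \frac{1944358564757}{55971651}$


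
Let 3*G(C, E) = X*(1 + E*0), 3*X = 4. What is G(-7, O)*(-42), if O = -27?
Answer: -56/3 ≈ -18.667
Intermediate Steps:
X = 4/3 (X = (⅓)*4 = 4/3 ≈ 1.3333)
G(C, E) = 4/9 (G(C, E) = (4*(1 + E*0)/3)/3 = (4*(1 + 0)/3)/3 = ((4/3)*1)/3 = (⅓)*(4/3) = 4/9)
G(-7, O)*(-42) = (4/9)*(-42) = -56/3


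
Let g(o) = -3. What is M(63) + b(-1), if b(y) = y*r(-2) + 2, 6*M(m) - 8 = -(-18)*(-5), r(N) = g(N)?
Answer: -26/3 ≈ -8.6667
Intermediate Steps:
r(N) = -3
M(m) = -41/3 (M(m) = 4/3 + (-(-18)*(-5))/6 = 4/3 + (-1*90)/6 = 4/3 + (⅙)*(-90) = 4/3 - 15 = -41/3)
b(y) = 2 - 3*y (b(y) = y*(-3) + 2 = -3*y + 2 = 2 - 3*y)
M(63) + b(-1) = -41/3 + (2 - 3*(-1)) = -41/3 + (2 + 3) = -41/3 + 5 = -26/3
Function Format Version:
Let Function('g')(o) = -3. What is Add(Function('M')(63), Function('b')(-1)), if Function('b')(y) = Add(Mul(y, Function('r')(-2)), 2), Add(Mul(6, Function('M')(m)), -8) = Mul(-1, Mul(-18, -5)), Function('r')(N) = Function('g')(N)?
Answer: Rational(-26, 3) ≈ -8.6667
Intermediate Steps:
Function('r')(N) = -3
Function('M')(m) = Rational(-41, 3) (Function('M')(m) = Add(Rational(4, 3), Mul(Rational(1, 6), Mul(-1, Mul(-18, -5)))) = Add(Rational(4, 3), Mul(Rational(1, 6), Mul(-1, 90))) = Add(Rational(4, 3), Mul(Rational(1, 6), -90)) = Add(Rational(4, 3), -15) = Rational(-41, 3))
Function('b')(y) = Add(2, Mul(-3, y)) (Function('b')(y) = Add(Mul(y, -3), 2) = Add(Mul(-3, y), 2) = Add(2, Mul(-3, y)))
Add(Function('M')(63), Function('b')(-1)) = Add(Rational(-41, 3), Add(2, Mul(-3, -1))) = Add(Rational(-41, 3), Add(2, 3)) = Add(Rational(-41, 3), 5) = Rational(-26, 3)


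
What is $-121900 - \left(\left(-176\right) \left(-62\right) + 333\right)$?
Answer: $-133145$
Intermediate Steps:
$-121900 - \left(\left(-176\right) \left(-62\right) + 333\right) = -121900 - \left(10912 + 333\right) = -121900 - 11245 = -133145$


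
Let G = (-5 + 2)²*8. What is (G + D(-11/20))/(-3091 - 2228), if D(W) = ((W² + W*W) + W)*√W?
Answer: -8/591 - 11*I*√55/10638000 ≈ -0.013536 - 7.6686e-6*I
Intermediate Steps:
G = 72 (G = (-3)²*8 = 9*8 = 72)
D(W) = √W*(W + 2*W²) (D(W) = ((W² + W²) + W)*√W = (2*W² + W)*√W = (W + 2*W²)*√W = √W*(W + 2*W²))
(G + D(-11/20))/(-3091 - 2228) = (72 + (-11/20)^(3/2)*(1 + 2*(-11/20)))/(-3091 - 2228) = (72 + (-11*1/20)^(3/2)*(1 + 2*(-11*1/20)))/(-5319) = (72 + (-11/20)^(3/2)*(1 + 2*(-11/20)))*(-1/5319) = (72 + (-11*I*√55/200)*(1 - 11/10))*(-1/5319) = (72 - 11*I*√55/200*(-⅒))*(-1/5319) = (72 + 11*I*√55/2000)*(-1/5319) = -8/591 - 11*I*√55/10638000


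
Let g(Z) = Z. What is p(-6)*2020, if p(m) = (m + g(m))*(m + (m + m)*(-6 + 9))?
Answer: 1018080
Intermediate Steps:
p(m) = 14*m² (p(m) = (m + m)*(m + (m + m)*(-6 + 9)) = (2*m)*(m + (2*m)*3) = (2*m)*(m + 6*m) = (2*m)*(7*m) = 14*m²)
p(-6)*2020 = (14*(-6)²)*2020 = (14*36)*2020 = 504*2020 = 1018080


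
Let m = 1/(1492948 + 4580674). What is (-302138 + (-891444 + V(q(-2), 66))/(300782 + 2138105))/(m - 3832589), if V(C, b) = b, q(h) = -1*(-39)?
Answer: 4475538668112601648/56771672279737711659 ≈ 0.078834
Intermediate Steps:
q(h) = 39
m = 1/6073622 ≈ 1.6465e-7
(-302138 + (-891444 + V(q(-2), 66))/(300782 + 2138105))/(m - 3832589) = (-302138 + (-891444 + 66)/(300782 + 2138105))/(1/6073622 - 3832589) = (-302138 - 891378/2438887)/(-23277696867357/6073622) = (-302138 - 891378*1/2438887)*(-6073622/23277696867357) = (-302138 - 891378/2438887)*(-6073622/23277696867357) = -736881331784/2438887*(-6073622/23277696867357) = 4475538668112601648/56771672279737711659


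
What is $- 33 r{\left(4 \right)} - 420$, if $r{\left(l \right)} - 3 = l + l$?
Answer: $-783$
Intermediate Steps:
$r{\left(l \right)} = 3 + 2 l$ ($r{\left(l \right)} = 3 + \left(l + l\right) = 3 + 2 l$)
$- 33 r{\left(4 \right)} - 420 = - 33 \left(3 + 2 \cdot 4\right) - 420 = - 33 \left(3 + 8\right) - 420 = \left(-33\right) 11 - 420 = -363 - 420 = -783$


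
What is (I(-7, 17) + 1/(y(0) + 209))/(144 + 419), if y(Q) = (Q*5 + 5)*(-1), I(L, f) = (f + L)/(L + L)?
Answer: -1013/803964 ≈ -0.0012600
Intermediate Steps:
I(L, f) = (L + f)/(2*L) (I(L, f) = (L + f)/((2*L)) = (L + f)*(1/(2*L)) = (L + f)/(2*L))
y(Q) = -5 - 5*Q (y(Q) = (5*Q + 5)*(-1) = (5 + 5*Q)*(-1) = -5 - 5*Q)
(I(-7, 17) + 1/(y(0) + 209))/(144 + 419) = ((1/2)*(-7 + 17)/(-7) + 1/((-5 - 5*0) + 209))/(144 + 419) = ((1/2)*(-1/7)*10 + 1/((-5 + 0) + 209))/563 = (-5/7 + 1/(-5 + 209))*(1/563) = (-5/7 + 1/204)*(1/563) = -1013/1428*1/563 = -1013/803964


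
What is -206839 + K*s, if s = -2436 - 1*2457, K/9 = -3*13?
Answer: 1510604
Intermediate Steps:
K = -351 (K = 9*(-3*13) = 9*(-39) = -351)
s = -4893 (s = -2436 - 2457 = -4893)
-206839 + K*s = -206839 - 351*(-4893) = -206839 + 1717443 = 1510604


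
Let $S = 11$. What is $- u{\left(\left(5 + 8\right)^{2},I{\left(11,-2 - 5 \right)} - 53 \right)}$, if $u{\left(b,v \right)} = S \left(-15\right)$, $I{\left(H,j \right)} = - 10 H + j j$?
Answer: $165$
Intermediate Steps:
$I{\left(H,j \right)} = j^{2} - 10 H$ ($I{\left(H,j \right)} = - 10 H + j^{2} = j^{2} - 10 H$)
$u{\left(b,v \right)} = -165$ ($u{\left(b,v \right)} = 11 \left(-15\right) = -165$)
$- u{\left(\left(5 + 8\right)^{2},I{\left(11,-2 - 5 \right)} - 53 \right)} = \left(-1\right) \left(-165\right) = 165$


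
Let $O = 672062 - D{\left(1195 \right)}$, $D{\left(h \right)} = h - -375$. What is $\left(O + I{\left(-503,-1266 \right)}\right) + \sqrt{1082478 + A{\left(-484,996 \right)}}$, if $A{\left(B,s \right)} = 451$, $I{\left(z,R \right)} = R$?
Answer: $669226 + \sqrt{1082929} \approx 6.7027 \cdot 10^{5}$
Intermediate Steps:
$D{\left(h \right)} = 375 + h$ ($D{\left(h \right)} = h + 375 = 375 + h$)
$O = 670492$ ($O = 672062 - \left(375 + 1195\right) = 672062 - 1570 = 670492$)
$\left(O + I{\left(-503,-1266 \right)}\right) + \sqrt{1082478 + A{\left(-484,996 \right)}} = \left(670492 - 1266\right) + \sqrt{1082478 + 451} = 669226 + \sqrt{1082929}$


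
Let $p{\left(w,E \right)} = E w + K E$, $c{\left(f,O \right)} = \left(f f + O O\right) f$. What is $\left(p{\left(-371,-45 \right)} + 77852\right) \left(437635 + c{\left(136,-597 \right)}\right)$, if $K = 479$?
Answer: $3753592797280$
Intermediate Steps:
$c{\left(f,O \right)} = f \left(O^{2} + f^{2}\right)$ ($c{\left(f,O \right)} = \left(f^{2} + O^{2}\right) f = \left(O^{2} + f^{2}\right) f = f \left(O^{2} + f^{2}\right)$)
$p{\left(w,E \right)} = 479 E + E w$ ($p{\left(w,E \right)} = E w + 479 E = 479 E + E w$)
$\left(p{\left(-371,-45 \right)} + 77852\right) \left(437635 + c{\left(136,-597 \right)}\right) = \left(- 45 \left(479 - 371\right) + 77852\right) \left(437635 + 136 \left(\left(-597\right)^{2} + 136^{2}\right)\right) = \left(\left(-45\right) 108 + 77852\right) \left(437635 + 136 \left(356409 + 18496\right)\right) = \left(-4860 + 77852\right) \left(437635 + 136 \cdot 374905\right) = 72992 \left(437635 + 50987080\right) = 72992 \cdot 51424715 = 3753592797280$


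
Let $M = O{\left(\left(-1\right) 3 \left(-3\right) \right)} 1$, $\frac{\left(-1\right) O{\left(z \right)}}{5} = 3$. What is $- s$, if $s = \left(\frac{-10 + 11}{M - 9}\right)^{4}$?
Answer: $- \frac{1}{331776} \approx -3.0141 \cdot 10^{-6}$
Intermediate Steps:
$O{\left(z \right)} = -15$ ($O{\left(z \right)} = \left(-5\right) 3 = -15$)
$M = -15$ ($M = \left(-15\right) 1 = -15$)
$s = \frac{1}{331776}$ ($s = \left(\frac{-10 + 11}{-15 - 9}\right)^{4} = \left(1 \frac{1}{-24}\right)^{4} = \left(1 \left(- \frac{1}{24}\right)\right)^{4} = \left(- \frac{1}{24}\right)^{4} = \frac{1}{331776} \approx 3.0141 \cdot 10^{-6}$)
$- s = \left(-1\right) \frac{1}{331776} = - \frac{1}{331776}$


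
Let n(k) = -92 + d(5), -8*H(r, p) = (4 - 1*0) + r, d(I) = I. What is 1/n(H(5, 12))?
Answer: -1/87 ≈ -0.011494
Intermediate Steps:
H(r, p) = -½ - r/8 (H(r, p) = -((4 - 1*0) + r)/8 = -((4 + 0) + r)/8 = -(4 + r)/8 = -½ - r/8)
n(k) = -87 (n(k) = -92 + 5 = -87)
1/n(H(5, 12)) = 1/(-87) = -1/87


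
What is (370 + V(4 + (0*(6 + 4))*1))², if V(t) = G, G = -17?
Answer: 124609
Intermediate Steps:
V(t) = -17
(370 + V(4 + (0*(6 + 4))*1))² = (370 - 17)² = 353² = 124609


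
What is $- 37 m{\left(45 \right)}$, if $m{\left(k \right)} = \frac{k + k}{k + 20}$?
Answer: $- \frac{666}{13} \approx -51.231$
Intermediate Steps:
$m{\left(k \right)} = \frac{2 k}{20 + k}$
$- 37 m{\left(45 \right)} = - 37 \cdot 2 \cdot 45 \frac{1}{20 + 45} = - 37 \cdot 2 \cdot 45 \cdot \frac{1}{65} = \left(-37\right) \frac{18}{13} = - \frac{666}{13}$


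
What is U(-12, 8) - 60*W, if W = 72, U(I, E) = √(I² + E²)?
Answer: -4320 + 4*√13 ≈ -4305.6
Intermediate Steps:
U(I, E) = √(E² + I²)
U(-12, 8) - 60*W = √(8² + (-12)²) - 60*72 = √(64 + 144) - 4320 = √208 - 4320 = 4*√13 - 4320 = -4320 + 4*√13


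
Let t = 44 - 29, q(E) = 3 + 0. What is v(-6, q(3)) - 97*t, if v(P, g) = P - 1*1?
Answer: -1462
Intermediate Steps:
q(E) = 3
v(P, g) = -1 + P (v(P, g) = P - 1 = -1 + P)
t = 15
v(-6, q(3)) - 97*t = (-1 - 6) - 97*15 = -7 - 1455 = -1462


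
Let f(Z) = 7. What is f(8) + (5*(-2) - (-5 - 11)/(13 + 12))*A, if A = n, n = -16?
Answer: 3919/25 ≈ 156.76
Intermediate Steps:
A = -16
f(8) + (5*(-2) - (-5 - 11)/(13 + 12))*A = 7 + (5*(-2) - (-5 - 11)/(13 + 12))*(-16) = 7 + (-10 - (-16)/25)*(-16) = 7 + (-10 - 1*(-16/25))*(-16) = 7 + (-10 + 16/25)*(-16) = 7 - 234/25*(-16) = 7 + 3744/25 = 3919/25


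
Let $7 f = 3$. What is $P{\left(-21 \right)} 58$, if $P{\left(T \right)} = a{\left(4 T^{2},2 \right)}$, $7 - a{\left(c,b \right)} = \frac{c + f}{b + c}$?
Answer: $\frac{2151307}{6181} \approx 348.05$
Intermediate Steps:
$f = \frac{3}{7}$ ($f = \frac{1}{7} \cdot 3 = \frac{3}{7} \approx 0.42857$)
$a{\left(c,b \right)} = 7 - \frac{\frac{3}{7} + c}{b + c}$ ($a{\left(c,b \right)} = 7 - \frac{c + \frac{3}{7}}{b + c} = 7 - \frac{\frac{3}{7} + c}{b + c}$)
$P{\left(T \right)} = \frac{\frac{95}{7} + 24 T^{2}}{2 + 4 T^{2}}$ ($P{\left(T \right)} = \frac{- \frac{3}{7} + 6 \cdot 4 T^{2} + 7 \cdot 2}{2 + 4 T^{2}} = \frac{- \frac{3}{7} + 24 T^{2} + 14}{2 + 4 T^{2}} = \frac{\frac{95}{7} + 24 T^{2}}{2 + 4 T^{2}}$)
$P{\left(-21 \right)} 58 = \frac{95 + 168 \left(-21\right)^{2}}{14 \left(1 + 2 \left(-21\right)^{2}\right)} 58 = \frac{95 + 168 \cdot 441}{14 \left(1 + 2 \cdot 441\right)} 58 = \frac{95 + 74088}{14 \left(1 + 882\right)} 58 = \frac{1}{14} \cdot \frac{1}{883} \cdot 74183 \cdot 58 = \frac{74183}{12362} \cdot 58 = \frac{2151307}{6181}$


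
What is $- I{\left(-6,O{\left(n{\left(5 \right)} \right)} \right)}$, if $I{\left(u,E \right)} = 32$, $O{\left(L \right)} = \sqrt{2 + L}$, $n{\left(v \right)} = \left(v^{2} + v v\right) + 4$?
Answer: $-32$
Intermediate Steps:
$n{\left(v \right)} = 4 + 2 v^{2}$ ($n{\left(v \right)} = \left(v^{2} + v^{2}\right) + 4 = 2 v^{2} + 4 = 4 + 2 v^{2}$)
$- I{\left(-6,O{\left(n{\left(5 \right)} \right)} \right)} = \left(-1\right) 32 = -32$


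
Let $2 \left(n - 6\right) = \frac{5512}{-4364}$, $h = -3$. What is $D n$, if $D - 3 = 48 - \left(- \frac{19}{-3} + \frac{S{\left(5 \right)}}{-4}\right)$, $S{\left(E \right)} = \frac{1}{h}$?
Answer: $\frac{3133495}{13092} \approx 239.34$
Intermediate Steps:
$n = \frac{5857}{1091}$ ($n = 6 + \frac{5512 \frac{1}{-4364}}{2} = 6 + \frac{5512 \left(- \frac{1}{4364}\right)}{2} = 6 + \frac{1}{2} \left(- \frac{1378}{1091}\right) = 6 - \frac{689}{1091} = \frac{5857}{1091} \approx 5.3685$)
$S{\left(E \right)} = - \frac{1}{3}$ ($S{\left(E \right)} = \frac{1}{-3} = - \frac{1}{3}$)
$D = \frac{535}{12}$ ($D = 3 - \left(-48 + \frac{1}{12} + \frac{19}{3}\right) = 3 + \left(48 - \left(\frac{19}{3} + \frac{1}{12}\right)\right) = 3 + \left(48 - \frac{77}{12}\right) = 3 + \frac{499}{12} = \frac{535}{12} \approx 44.583$)
$D n = \frac{535}{12} \cdot \frac{5857}{1091} = \frac{3133495}{13092}$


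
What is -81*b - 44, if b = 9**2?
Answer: -6605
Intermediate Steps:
b = 81
-81*b - 44 = -81*81 - 44 = -6561 - 44 = -6605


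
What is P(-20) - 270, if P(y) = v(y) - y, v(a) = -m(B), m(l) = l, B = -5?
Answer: -245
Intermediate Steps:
v(a) = 5 (v(a) = -1*(-5) = 5)
P(y) = 5 - y
P(-20) - 270 = (5 - 1*(-20)) - 270 = (5 + 20) - 270 = 25 - 270 = -245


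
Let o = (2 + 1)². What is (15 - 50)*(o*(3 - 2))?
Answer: -315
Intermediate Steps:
o = 9 (o = 3² = 9)
(15 - 50)*(o*(3 - 2)) = (15 - 50)*(9*(3 - 2)) = -315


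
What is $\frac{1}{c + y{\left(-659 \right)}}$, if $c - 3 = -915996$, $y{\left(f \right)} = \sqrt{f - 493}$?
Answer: $- \frac{101777}{93227019689} - \frac{8 i \sqrt{2}}{279681059067} \approx -1.0917 \cdot 10^{-6} - 4.0452 \cdot 10^{-11} i$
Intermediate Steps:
$y{\left(f \right)} = \sqrt{-493 + f}$
$c = -915993$ ($c = 3 - 915996 = -915993$)
$\frac{1}{c + y{\left(-659 \right)}} = \frac{1}{-915993 + \sqrt{-493 - 659}} = \frac{1}{-915993 + \sqrt{-1152}} = \frac{1}{-915993 + 24 i \sqrt{2}}$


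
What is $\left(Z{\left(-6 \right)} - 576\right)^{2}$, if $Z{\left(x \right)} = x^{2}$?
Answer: $291600$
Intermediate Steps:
$\left(Z{\left(-6 \right)} - 576\right)^{2} = \left(\left(-6\right)^{2} - 576\right)^{2} = \left(36 - 576\right)^{2} = \left(-540\right)^{2} = 291600$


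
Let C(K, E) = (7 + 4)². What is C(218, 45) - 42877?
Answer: -42756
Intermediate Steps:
C(K, E) = 121 (C(K, E) = 11² = 121)
C(218, 45) - 42877 = 121 - 42877 = -42756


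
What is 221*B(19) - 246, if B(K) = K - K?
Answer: -246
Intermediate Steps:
B(K) = 0
221*B(19) - 246 = 221*0 - 246 = 0 - 246 = -246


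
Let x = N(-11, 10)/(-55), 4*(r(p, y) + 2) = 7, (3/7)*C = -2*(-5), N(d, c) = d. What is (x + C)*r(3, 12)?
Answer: -353/60 ≈ -5.8833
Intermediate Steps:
C = 70/3 (C = 7*(-2*(-5))/3 = (7/3)*10 = 70/3 ≈ 23.333)
r(p, y) = -¼ (r(p, y) = -2 + (¼)*7 = -2 + 7/4 = -¼)
x = ⅕ (x = -11/(-55) = -11*(-1/55) = ⅕ ≈ 0.20000)
(x + C)*r(3, 12) = (⅕ + 70/3)*(-¼) = (353/15)*(-¼) = -353/60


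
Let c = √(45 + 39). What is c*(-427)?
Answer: -854*√21 ≈ -3913.5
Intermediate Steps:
c = 2*√21 (c = √84 = 2*√21 ≈ 9.1651)
c*(-427) = (2*√21)*(-427) = -854*√21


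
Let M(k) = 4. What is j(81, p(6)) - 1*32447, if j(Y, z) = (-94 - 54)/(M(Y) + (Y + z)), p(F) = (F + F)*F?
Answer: -5094327/157 ≈ -32448.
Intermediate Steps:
p(F) = 2*F² (p(F) = (2*F)*F = 2*F²)
j(Y, z) = -148/(4 + Y + z) (j(Y, z) = (-94 - 54)/(4 + (Y + z)) = -148/(4 + Y + z))
j(81, p(6)) - 1*32447 = -148/(4 + 81 + 2*6²) - 1*32447 = -148/(4 + 81 + 2*36) - 32447 = -148/(4 + 81 + 72) - 32447 = -148/157 - 32447 = -5094327/157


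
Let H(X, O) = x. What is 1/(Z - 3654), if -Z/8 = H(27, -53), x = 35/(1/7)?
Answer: -1/5614 ≈ -0.00017813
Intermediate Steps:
x = 245 (x = 35/(1/7) = 35*7 = 245)
H(X, O) = 245
Z = -1960 (Z = -8*245 = -1960)
1/(Z - 3654) = 1/(-1960 - 3654) = 1/(-5614) = -1/5614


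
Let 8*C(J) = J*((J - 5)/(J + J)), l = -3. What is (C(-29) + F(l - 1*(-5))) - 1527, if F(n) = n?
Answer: -12217/8 ≈ -1527.1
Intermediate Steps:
C(J) = -5/16 + J/16 (C(J) = (J*((J - 5)/(J + J)))/8 = (J*((-5 + J)/((2*J))))/8 = (J*((-5 + J)*(1/(2*J))))/8 = (J*((-5 + J)/(2*J)))/8 = (-5/2 + J/2)/8 = -5/16 + J/16)
(C(-29) + F(l - 1*(-5))) - 1527 = ((-5/16 + (1/16)*(-29)) + (-3 - 1*(-5))) - 1527 = ((-5/16 - 29/16) + (-3 + 5)) - 1527 = (-17/8 + 2) - 1527 = -⅛ - 1527 = -12217/8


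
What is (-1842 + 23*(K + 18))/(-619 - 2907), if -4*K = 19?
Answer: 143/328 ≈ 0.43598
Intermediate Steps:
K = -19/4 (K = -¼*19 = -19/4 ≈ -4.7500)
(-1842 + 23*(K + 18))/(-619 - 2907) = (-1842 + 23*(-19/4 + 18))/(-619 - 2907) = (-1842 + 23*(53/4))/(-3526) = (-1842 + 1219/4)*(-1/3526) = -6149/4*(-1/3526) = 143/328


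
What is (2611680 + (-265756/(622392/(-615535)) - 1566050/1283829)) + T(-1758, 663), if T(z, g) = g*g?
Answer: 220674620256535981/66587074914 ≈ 3.3141e+6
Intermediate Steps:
T(z, g) = g²
(2611680 + (-265756/(622392/(-615535)) - 1566050/1283829)) + T(-1758, 663) = (2611680 + (-265756/(622392/(-615535)) - 1566050/1283829)) + 663² = (2611680 + (-265756/(622392*(-1/615535)) - 1566050*1/1283829)) + 439569 = (2611680 + (-265756/(-622392/615535) - 1566050/1283829)) + 439569 = (2611680 + (-265756*(-615535/622392) - 1566050/1283829)) + 439569 = (2611680 + (40895529865/155598 - 1566050/1283829)) + 439569 = (2611680 + 17500874512268395/66587074914) + 439569 = 191405006323663915/66587074914 + 439569 = 220674620256535981/66587074914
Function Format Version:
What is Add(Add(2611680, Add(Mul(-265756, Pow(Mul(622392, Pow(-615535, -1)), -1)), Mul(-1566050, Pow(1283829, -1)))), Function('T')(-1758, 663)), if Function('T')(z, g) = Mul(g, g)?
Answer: Rational(220674620256535981, 66587074914) ≈ 3.3141e+6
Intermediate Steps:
Function('T')(z, g) = Pow(g, 2)
Add(Add(2611680, Add(Mul(-265756, Pow(Mul(622392, Pow(-615535, -1)), -1)), Mul(-1566050, Pow(1283829, -1)))), Function('T')(-1758, 663)) = Add(Add(2611680, Add(Mul(-265756, Pow(Mul(622392, Pow(-615535, -1)), -1)), Mul(-1566050, Pow(1283829, -1)))), Pow(663, 2)) = Add(Add(2611680, Add(Mul(-265756, Pow(Mul(622392, Rational(-1, 615535)), -1)), Mul(-1566050, Rational(1, 1283829)))), 439569) = Add(Add(2611680, Add(Mul(-265756, Pow(Rational(-622392, 615535), -1)), Rational(-1566050, 1283829))), 439569) = Add(Add(2611680, Add(Mul(-265756, Rational(-615535, 622392)), Rational(-1566050, 1283829))), 439569) = Add(Add(2611680, Add(Rational(40895529865, 155598), Rational(-1566050, 1283829))), 439569) = Add(Add(2611680, Rational(17500874512268395, 66587074914)), 439569) = Add(Rational(191405006323663915, 66587074914), 439569) = Rational(220674620256535981, 66587074914)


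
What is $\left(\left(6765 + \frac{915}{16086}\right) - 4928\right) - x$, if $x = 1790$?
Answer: $\frac{252319}{5362} \approx 47.057$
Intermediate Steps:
$\left(\left(6765 + \frac{915}{16086}\right) - 4928\right) - x = \left(\left(6765 + \frac{915}{16086}\right) - 4928\right) - 1790 = \left(\left(6765 + 915 \cdot \frac{1}{16086}\right) - 4928\right) - 1790 = \left(\left(6765 + \frac{305}{5362}\right) - 4928\right) - 1790 = \left(\frac{36274235}{5362} - 4928\right) - 1790 = \frac{9850299}{5362} - 1790 = \frac{252319}{5362}$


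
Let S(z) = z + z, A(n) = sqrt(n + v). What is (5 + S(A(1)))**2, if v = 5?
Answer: 49 + 20*sqrt(6) ≈ 97.990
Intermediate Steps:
A(n) = sqrt(5 + n) (A(n) = sqrt(n + 5) = sqrt(5 + n))
S(z) = 2*z
(5 + S(A(1)))**2 = (5 + 2*sqrt(5 + 1))**2 = (5 + 2*sqrt(6))**2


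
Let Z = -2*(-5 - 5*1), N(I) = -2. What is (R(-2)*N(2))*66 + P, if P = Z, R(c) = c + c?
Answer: 548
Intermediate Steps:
Z = 20 (Z = -2*(-5 - 5) = -2*(-10) = 20)
R(c) = 2*c
P = 20
(R(-2)*N(2))*66 + P = ((2*(-2))*(-2))*66 + 20 = -4*(-2)*66 + 20 = 8*66 + 20 = 528 + 20 = 548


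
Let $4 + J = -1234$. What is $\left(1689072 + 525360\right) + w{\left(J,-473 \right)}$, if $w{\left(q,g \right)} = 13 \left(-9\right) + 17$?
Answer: $2214332$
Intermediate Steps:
$J = -1238$ ($J = -4 - 1234 = -1238$)
$w{\left(q,g \right)} = -100$ ($w{\left(q,g \right)} = -117 + 17 = -100$)
$\left(1689072 + 525360\right) + w{\left(J,-473 \right)} = \left(1689072 + 525360\right) - 100 = 2214432 - 100 = 2214332$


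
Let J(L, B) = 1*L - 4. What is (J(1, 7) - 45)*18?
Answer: -864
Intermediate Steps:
J(L, B) = -4 + L (J(L, B) = L - 4 = -4 + L)
(J(1, 7) - 45)*18 = ((-4 + 1) - 45)*18 = (-3 - 45)*18 = -48*18 = -864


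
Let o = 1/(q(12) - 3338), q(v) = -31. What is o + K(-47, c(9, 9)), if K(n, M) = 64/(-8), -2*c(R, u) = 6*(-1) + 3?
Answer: -26953/3369 ≈ -8.0003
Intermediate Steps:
c(R, u) = 3/2 (c(R, u) = -(6*(-1) + 3)/2 = -(-6 + 3)/2 = -1/2*(-3) = 3/2)
K(n, M) = -8 (K(n, M) = 64*(-1/8) = -8)
o = -1/3369 (o = 1/(-31 - 3338) = 1/(-3369) = -1/3369 ≈ -0.00029682)
o + K(-47, c(9, 9)) = -1/3369 - 8 = -26953/3369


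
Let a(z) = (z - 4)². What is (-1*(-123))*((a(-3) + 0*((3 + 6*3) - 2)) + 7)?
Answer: 6888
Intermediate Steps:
a(z) = (-4 + z)²
(-1*(-123))*((a(-3) + 0*((3 + 6*3) - 2)) + 7) = (-1*(-123))*(((-4 - 3)² + 0*((3 + 6*3) - 2)) + 7) = 123*(((-7)² + 0*((3 + 18) - 2)) + 7) = 123*((49 + 0*(21 - 2)) + 7) = 123*((49 + 0*19) + 7) = 123*((49 + 0) + 7) = 123*(49 + 7) = 123*56 = 6888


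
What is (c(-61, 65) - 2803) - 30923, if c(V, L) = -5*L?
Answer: -34051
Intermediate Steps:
(c(-61, 65) - 2803) - 30923 = (-5*65 - 2803) - 30923 = (-325 - 2803) - 30923 = -3128 - 30923 = -34051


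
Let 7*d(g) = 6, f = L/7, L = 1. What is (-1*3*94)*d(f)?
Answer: -1692/7 ≈ -241.71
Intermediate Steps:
f = ⅐ (f = 1/7 = 1*(⅐) = ⅐ ≈ 0.14286)
d(g) = 6/7 (d(g) = (⅐)*6 = 6/7)
(-1*3*94)*d(f) = (-1*3*94)*(6/7) = -3*94*(6/7) = -282*6/7 = -1692/7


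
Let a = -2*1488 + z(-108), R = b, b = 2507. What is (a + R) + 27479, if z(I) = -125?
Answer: 26885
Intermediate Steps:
R = 2507
a = -3101 (a = -2*1488 - 125 = -2976 - 125 = -3101)
(a + R) + 27479 = (-3101 + 2507) + 27479 = -594 + 27479 = 26885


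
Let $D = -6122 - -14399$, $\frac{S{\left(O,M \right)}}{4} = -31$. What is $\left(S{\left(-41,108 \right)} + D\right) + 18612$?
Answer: $26765$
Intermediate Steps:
$S{\left(O,M \right)} = -124$ ($S{\left(O,M \right)} = 4 \left(-31\right) = -124$)
$D = 8277$ ($D = -6122 + 14399 = 8277$)
$\left(S{\left(-41,108 \right)} + D\right) + 18612 = \left(-124 + 8277\right) + 18612 = 8153 + 18612 = 26765$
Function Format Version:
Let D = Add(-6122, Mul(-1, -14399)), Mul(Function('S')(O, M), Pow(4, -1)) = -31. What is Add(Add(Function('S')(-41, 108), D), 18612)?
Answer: 26765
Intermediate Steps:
Function('S')(O, M) = -124 (Function('S')(O, M) = Mul(4, -31) = -124)
D = 8277 (D = Add(-6122, 14399) = 8277)
Add(Add(Function('S')(-41, 108), D), 18612) = Add(Add(-124, 8277), 18612) = Add(8153, 18612) = 26765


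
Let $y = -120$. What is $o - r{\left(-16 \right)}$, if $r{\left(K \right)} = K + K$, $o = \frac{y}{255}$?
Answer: $\frac{536}{17} \approx 31.529$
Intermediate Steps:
$o = - \frac{8}{17}$ ($o = - \frac{120}{255} = \left(-120\right) \frac{1}{255} = - \frac{8}{17} \approx -0.47059$)
$r{\left(K \right)} = 2 K$
$o - r{\left(-16 \right)} = - \frac{8}{17} - 2 \left(-16\right) = - \frac{8}{17} - -32 = - \frac{8}{17} + 32 = \frac{536}{17}$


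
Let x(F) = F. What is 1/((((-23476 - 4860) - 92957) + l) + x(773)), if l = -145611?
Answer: -1/266131 ≈ -3.7575e-6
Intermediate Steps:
1/((((-23476 - 4860) - 92957) + l) + x(773)) = 1/((((-23476 - 4860) - 92957) - 145611) + 773) = 1/(((-28336 - 92957) - 145611) + 773) = 1/((-121293 - 145611) + 773) = 1/(-266904 + 773) = 1/(-266131) = -1/266131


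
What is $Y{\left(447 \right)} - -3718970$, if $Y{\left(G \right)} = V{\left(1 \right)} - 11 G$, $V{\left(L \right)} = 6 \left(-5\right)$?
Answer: $3714023$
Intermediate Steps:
$V{\left(L \right)} = -30$
$Y{\left(G \right)} = -30 - 11 G$
$Y{\left(447 \right)} - -3718970 = \left(-30 - 4917\right) - -3718970 = \left(-30 - 4917\right) + 3718970 = -4947 + 3718970 = 3714023$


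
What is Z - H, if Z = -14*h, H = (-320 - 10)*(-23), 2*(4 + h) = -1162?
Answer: 600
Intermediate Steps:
h = -585 (h = -4 + (1/2)*(-1162) = -4 - 581 = -585)
H = 7590 (H = -330*(-23) = 7590)
Z = 8190 (Z = -14*(-585) = 8190)
Z - H = 8190 - 1*7590 = 8190 - 7590 = 600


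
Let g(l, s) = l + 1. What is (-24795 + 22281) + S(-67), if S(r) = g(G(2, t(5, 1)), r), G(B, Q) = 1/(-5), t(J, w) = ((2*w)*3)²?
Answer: -12566/5 ≈ -2513.2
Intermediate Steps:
t(J, w) = 36*w² (t(J, w) = (6*w)² = 36*w²)
G(B, Q) = -⅕ (G(B, Q) = 1*(-⅕) = -⅕)
g(l, s) = 1 + l
S(r) = ⅘ (S(r) = 1 - ⅕ = ⅘)
(-24795 + 22281) + S(-67) = (-24795 + 22281) + ⅘ = -2514 + ⅘ = -12566/5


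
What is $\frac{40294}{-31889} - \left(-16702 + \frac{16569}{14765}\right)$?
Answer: $\frac{7862864491919}{470841085} \approx 16700.0$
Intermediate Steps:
$\frac{40294}{-31889} - \left(-16702 + \frac{16569}{14765}\right) = 40294 \left(- \frac{1}{31889}\right) - \left(-16702 + 16569 \cdot \frac{1}{14765}\right) = - \frac{40294}{31889} - \left(-16702 + \frac{16569}{14765}\right) = - \frac{40294}{31889} - - \frac{246588461}{14765} = - \frac{40294}{31889} + \frac{246588461}{14765} = \frac{7862864491919}{470841085}$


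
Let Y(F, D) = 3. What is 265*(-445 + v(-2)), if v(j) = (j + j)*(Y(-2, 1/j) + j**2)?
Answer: -125345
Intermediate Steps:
v(j) = 2*j*(3 + j**2) (v(j) = (j + j)*(3 + j**2) = (2*j)*(3 + j**2) = 2*j*(3 + j**2))
265*(-445 + v(-2)) = 265*(-445 + 2*(-2)*(3 + (-2)**2)) = 265*(-445 + 2*(-2)*(3 + 4)) = 265*(-445 + 2*(-2)*7) = 265*(-445 - 28) = 265*(-473) = -125345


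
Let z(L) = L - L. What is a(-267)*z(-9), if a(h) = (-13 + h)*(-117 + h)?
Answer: 0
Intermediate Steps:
z(L) = 0
a(h) = (-117 + h)*(-13 + h)
a(-267)*z(-9) = (1521 + (-267)**2 - 130*(-267))*0 = (1521 + 71289 + 34710)*0 = 107520*0 = 0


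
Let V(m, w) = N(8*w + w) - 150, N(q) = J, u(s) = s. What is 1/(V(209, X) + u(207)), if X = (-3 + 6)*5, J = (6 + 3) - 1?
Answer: 1/65 ≈ 0.015385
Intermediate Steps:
J = 8 (J = 9 - 1 = 8)
N(q) = 8
X = 15 (X = 3*5 = 15)
V(m, w) = -142 (V(m, w) = 8 - 150 = -142)
1/(V(209, X) + u(207)) = 1/(-142 + 207) = 1/65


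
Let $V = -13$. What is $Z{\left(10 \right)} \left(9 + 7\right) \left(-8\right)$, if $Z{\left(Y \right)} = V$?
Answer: $1664$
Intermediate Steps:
$Z{\left(Y \right)} = -13$
$Z{\left(10 \right)} \left(9 + 7\right) \left(-8\right) = - 13 \left(9 + 7\right) \left(-8\right) = - 13 \cdot 16 \left(-8\right) = \left(-13\right) \left(-128\right) = 1664$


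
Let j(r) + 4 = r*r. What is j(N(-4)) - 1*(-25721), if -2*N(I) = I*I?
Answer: 25781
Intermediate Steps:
N(I) = -I²/2 (N(I) = -I*I/2 = -I²/2)
j(r) = -4 + r² (j(r) = -4 + r*r = -4 + r²)
j(N(-4)) - 1*(-25721) = (-4 + (-½*(-4)²)²) - 1*(-25721) = (-4 + (-½*16)²) + 25721 = (-4 + (-8)²) + 25721 = (-4 + 64) + 25721 = 60 + 25721 = 25781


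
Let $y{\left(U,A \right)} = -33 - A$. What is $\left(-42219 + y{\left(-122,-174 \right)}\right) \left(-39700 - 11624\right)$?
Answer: $2159611272$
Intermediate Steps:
$\left(-42219 + y{\left(-122,-174 \right)}\right) \left(-39700 - 11624\right) = \left(-42219 - -141\right) \left(-39700 - 11624\right) = \left(-42219 + \left(-33 + 174\right)\right) \left(-51324\right) = \left(-42219 + 141\right) \left(-51324\right) = \left(-42078\right) \left(-51324\right) = 2159611272$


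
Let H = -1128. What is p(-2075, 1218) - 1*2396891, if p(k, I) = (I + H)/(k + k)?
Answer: -994709774/415 ≈ -2.3969e+6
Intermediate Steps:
p(k, I) = (-1128 + I)/(2*k) (p(k, I) = (I - 1128)/(k + k) = (-1128 + I)/((2*k)) = (-1128 + I)*(1/(2*k)) = (-1128 + I)/(2*k))
p(-2075, 1218) - 1*2396891 = (1/2)*(-1128 + 1218)/(-2075) - 1*2396891 = (1/2)*(-1/2075)*90 - 2396891 = -9/415 - 2396891 = -994709774/415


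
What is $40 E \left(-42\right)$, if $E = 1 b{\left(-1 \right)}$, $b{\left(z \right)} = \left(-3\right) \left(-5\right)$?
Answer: $-25200$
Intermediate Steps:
$b{\left(z \right)} = 15$
$E = 15$ ($E = 1 \cdot 15 = 15$)
$40 E \left(-42\right) = 40 \cdot 15 \left(-42\right) = 600 \left(-42\right) = -25200$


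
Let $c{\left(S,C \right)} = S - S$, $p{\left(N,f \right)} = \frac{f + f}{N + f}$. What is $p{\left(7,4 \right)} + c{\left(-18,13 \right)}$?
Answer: $\frac{8}{11} \approx 0.72727$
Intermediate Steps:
$p{\left(N,f \right)} = \frac{2 f}{N + f}$
$c{\left(S,C \right)} = 0$
$p{\left(7,4 \right)} + c{\left(-18,13 \right)} = 2 \cdot 4 \frac{1}{7 + 4} + 0 = 2 \cdot 4 \cdot \frac{1}{11} + 0 = \frac{8}{11} + 0 = \frac{8}{11}$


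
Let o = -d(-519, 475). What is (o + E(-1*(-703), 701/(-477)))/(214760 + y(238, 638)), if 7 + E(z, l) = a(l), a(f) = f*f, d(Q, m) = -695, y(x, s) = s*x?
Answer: 157031353/83413041516 ≈ 0.0018826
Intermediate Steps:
a(f) = f²
E(z, l) = -7 + l²
o = 695 (o = -1*(-695) = 695)
(o + E(-1*(-703), 701/(-477)))/(214760 + y(238, 638)) = (695 + (-7 + (701/(-477))²))/(214760 + 638*238) = (695 + (-7 + (701*(-1/477))²))/(214760 + 151844) = (695 + (-7 + (-701/477)²))/366604 = (695 + (-7 + 491401/227529))*(1/366604) = (695 - 1101302/227529)*(1/366604) = (157031353/227529)*(1/366604) = 157031353/83413041516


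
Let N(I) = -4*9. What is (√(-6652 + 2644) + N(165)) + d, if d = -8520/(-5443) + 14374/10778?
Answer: -970930651/29332327 + 2*I*√1002 ≈ -33.101 + 63.309*I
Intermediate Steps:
d = 85033121/29332327 (d = -8520*(-1/5443) + 14374*(1/10778) = 8520/5443 + 7187/5389 = 85033121/29332327 ≈ 2.8990)
N(I) = -36
(√(-6652 + 2644) + N(165)) + d = (√(-6652 + 2644) - 36) + 85033121/29332327 = (√(-4008) - 36) + 85033121/29332327 = (2*I*√1002 - 36) + 85033121/29332327 = (-36 + 2*I*√1002) + 85033121/29332327 = -970930651/29332327 + 2*I*√1002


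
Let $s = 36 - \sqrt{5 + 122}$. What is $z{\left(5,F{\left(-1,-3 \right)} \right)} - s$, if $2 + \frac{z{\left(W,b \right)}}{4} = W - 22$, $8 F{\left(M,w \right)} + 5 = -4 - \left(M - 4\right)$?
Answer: $-112 + \sqrt{127} \approx -100.73$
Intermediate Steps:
$F{\left(M,w \right)} = - \frac{5}{8} - \frac{M}{8}$ ($F{\left(M,w \right)} = - \frac{5}{8} + \frac{-4 - \left(M - 4\right)}{8} = - \frac{5}{8} + \frac{-4 - \left(-4 + M\right)}{8} = - \frac{5}{8} + \frac{\left(-1\right) M}{8} = - \frac{5}{8} - \frac{M}{8}$)
$z{\left(W,b \right)} = -96 + 4 W$ ($z{\left(W,b \right)} = -8 + 4 \left(W - 22\right) = -8 + 4 \left(-22 + W\right) = -8 + \left(-88 + 4 W\right) = -96 + 4 W$)
$s = 36 - \sqrt{127} \approx 24.731$
$z{\left(5,F{\left(-1,-3 \right)} \right)} - s = \left(-96 + 4 \cdot 5\right) - \left(36 - \sqrt{127}\right) = \left(-96 + 20\right) - \left(36 - \sqrt{127}\right) = -76 - \left(36 - \sqrt{127}\right) = -112 + \sqrt{127}$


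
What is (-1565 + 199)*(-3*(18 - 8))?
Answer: 40980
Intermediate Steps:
(-1565 + 199)*(-3*(18 - 8)) = -(-4098)*10 = -1366*(-30) = 40980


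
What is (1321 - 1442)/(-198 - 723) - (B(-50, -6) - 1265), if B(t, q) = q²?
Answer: 1132030/921 ≈ 1229.1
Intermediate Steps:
(1321 - 1442)/(-198 - 723) - (B(-50, -6) - 1265) = (1321 - 1442)/(-198 - 723) - ((-6)² - 1265) = -121/(-921) - (36 - 1265) = -121*(-1/921) - 1*(-1229) = 121/921 + 1229 = 1132030/921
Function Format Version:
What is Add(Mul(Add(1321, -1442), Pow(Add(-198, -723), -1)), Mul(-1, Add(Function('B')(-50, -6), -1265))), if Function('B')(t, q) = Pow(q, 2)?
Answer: Rational(1132030, 921) ≈ 1229.1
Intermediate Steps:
Add(Mul(Add(1321, -1442), Pow(Add(-198, -723), -1)), Mul(-1, Add(Function('B')(-50, -6), -1265))) = Add(Mul(Add(1321, -1442), Pow(Add(-198, -723), -1)), Mul(-1, Add(Pow(-6, 2), -1265))) = Add(Mul(-121, Pow(-921, -1)), Mul(-1, Add(36, -1265))) = Add(Mul(-121, Rational(-1, 921)), Mul(-1, -1229)) = Add(Rational(121, 921), 1229) = Rational(1132030, 921)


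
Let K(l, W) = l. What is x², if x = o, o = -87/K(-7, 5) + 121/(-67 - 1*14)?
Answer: 38440000/321489 ≈ 119.57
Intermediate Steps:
o = 6200/567 (o = -87/(-7) + 121/(-67 - 1*14) = -87*(-⅐) + 121/(-67 - 14) = 87/7 + 121/(-81) = 87/7 + 121*(-1/81) = 87/7 - 121/81 = 6200/567 ≈ 10.935)
x = 6200/567 ≈ 10.935
x² = (6200/567)² = 38440000/321489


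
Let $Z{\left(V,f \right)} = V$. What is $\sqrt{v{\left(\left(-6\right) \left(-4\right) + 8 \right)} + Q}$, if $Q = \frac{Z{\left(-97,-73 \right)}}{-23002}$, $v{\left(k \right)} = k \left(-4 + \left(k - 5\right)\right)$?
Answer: $\frac{\sqrt{389413946138}}{23002} \approx 27.129$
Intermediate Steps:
$v{\left(k \right)} = k \left(-9 + k\right)$ ($v{\left(k \right)} = k \left(-4 + \left(-5 + k\right)\right) = k \left(-9 + k\right)$)
$Q = \frac{97}{23002}$ ($Q = - \frac{97}{-23002} = \left(-97\right) \left(- \frac{1}{23002}\right) = \frac{97}{23002} \approx 0.004217$)
$\sqrt{v{\left(\left(-6\right) \left(-4\right) + 8 \right)} + Q} = \sqrt{\left(\left(-6\right) \left(-4\right) + 8\right) \left(-9 + \left(\left(-6\right) \left(-4\right) + 8\right)\right) + \frac{97}{23002}} = \sqrt{\left(24 + 8\right) \left(-9 + \left(24 + 8\right)\right) + \frac{97}{23002}} = \sqrt{32 \left(-9 + 32\right) + \frac{97}{23002}} = \sqrt{32 \cdot 23 + \frac{97}{23002}} = \sqrt{736 + \frac{97}{23002}} = \sqrt{\frac{16929569}{23002}} = \frac{\sqrt{389413946138}}{23002}$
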